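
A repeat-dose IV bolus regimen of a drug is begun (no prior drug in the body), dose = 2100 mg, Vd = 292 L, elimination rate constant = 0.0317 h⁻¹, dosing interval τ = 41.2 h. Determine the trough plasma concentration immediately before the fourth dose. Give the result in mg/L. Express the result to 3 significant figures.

C₀ per dose = Dose / Vd = 2100 / 292 = 7.192 mg/L
Fraction remaining after one interval: r = e^(−kτ) = e^(−0.03170 × 41.2) = 0.2709
Before dose 4, 3 doses have been given (aged 1τ, 2τ, 3τ).
C_trough = C₀ × (r + r² + … + r^3) = C₀ × r(1−r^3)/(1−r)
        = 7.192 × 0.2709 × (1 − 0.01988) / (1 − 0.2709) = 2.619 mg/L

2.62 mg/L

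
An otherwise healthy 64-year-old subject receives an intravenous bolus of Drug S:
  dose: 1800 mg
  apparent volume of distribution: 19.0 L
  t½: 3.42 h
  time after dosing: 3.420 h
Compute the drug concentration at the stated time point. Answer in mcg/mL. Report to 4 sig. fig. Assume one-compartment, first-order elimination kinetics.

C₀ = Dose / Vd = 1800 / 19.0 = 94.74 mg/L
k = ln2 / t½ = 0.693147 / 3.42 = 0.2027 h⁻¹
t / t½ = 3.420 / 3.42 = 1 half-lives
C = C₀ × (1/2)^1 = 94.74 × 0.5000 = 47.37 mg/L
(47.37 mg/L = 47.37 mcg/mL)

47.37 mcg/mL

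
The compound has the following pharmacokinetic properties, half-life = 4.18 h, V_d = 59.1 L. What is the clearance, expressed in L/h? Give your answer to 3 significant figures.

9.80 L/h

k = ln2 / t½ = 0.693147 / 4.18 = 0.1658 h⁻¹
CL = k × Vd = 0.1658 × 59.1 = 9.799 L/h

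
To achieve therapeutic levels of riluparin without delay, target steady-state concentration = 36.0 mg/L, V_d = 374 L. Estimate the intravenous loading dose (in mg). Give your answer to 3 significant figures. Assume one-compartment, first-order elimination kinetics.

13500 mg

LD = Css × Vd = 36.0 × 374 = 13460 mg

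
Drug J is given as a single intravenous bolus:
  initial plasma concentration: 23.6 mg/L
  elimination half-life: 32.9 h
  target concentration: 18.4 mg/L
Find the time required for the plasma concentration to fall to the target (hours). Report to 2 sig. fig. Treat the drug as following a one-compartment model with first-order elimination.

12 h

k = ln2 / t½ = 0.693147 / 32.9 = 0.02107 h⁻¹
t = ln(C₀ / C) / k = ln(23.60 / 18.4) / 0.02107
  = ln(1.283) / 0.02107 = 0.2492 / 0.02107 = 11.83 h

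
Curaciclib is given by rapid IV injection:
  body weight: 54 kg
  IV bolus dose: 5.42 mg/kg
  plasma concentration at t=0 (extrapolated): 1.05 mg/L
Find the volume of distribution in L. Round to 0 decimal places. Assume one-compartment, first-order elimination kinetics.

279 L

Dose = 5.42 × 54 = 292.7 mg
Vd = Dose / C₀ = 292.7 / 1.05 = 278.8 L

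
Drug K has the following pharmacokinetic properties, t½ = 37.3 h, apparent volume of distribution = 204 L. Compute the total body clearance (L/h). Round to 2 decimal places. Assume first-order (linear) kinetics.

k = ln2 / t½ = 0.693147 / 37.3 = 0.01858 h⁻¹
CL = k × Vd = 0.01858 × 204 = 3.790 L/h

3.79 L/h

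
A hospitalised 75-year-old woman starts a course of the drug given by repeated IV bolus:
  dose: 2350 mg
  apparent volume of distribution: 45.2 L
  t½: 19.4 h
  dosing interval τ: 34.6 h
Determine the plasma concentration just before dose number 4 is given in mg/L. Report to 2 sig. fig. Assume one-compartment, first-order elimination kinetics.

C₀ per dose = Dose / Vd = 2350 / 45.2 = 51.99 mg/L
k = ln2 / t½ = 0.693147 / 19.4 = 0.03573 h⁻¹
Fraction remaining after one interval: r = e^(−kτ) = e^(−0.03573 × 34.6) = 0.2905
Before dose 4, 3 doses have been given (aged 1τ, 2τ, 3τ).
C_trough = C₀ × (r + r² + … + r^3) = C₀ × r(1−r^3)/(1−r)
        = 51.99 × 0.2905 × (1 − 0.02452) / (1 − 0.2905) = 20.76 mg/L

21 mg/L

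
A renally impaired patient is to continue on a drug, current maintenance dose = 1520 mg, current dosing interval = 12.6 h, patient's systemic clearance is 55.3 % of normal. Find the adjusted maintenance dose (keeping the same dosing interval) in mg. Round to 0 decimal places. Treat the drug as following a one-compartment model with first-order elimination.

To keep the same average steady-state level, dosing rate must scale with clearance.
CL ratio = 55.3 / 100 = 0.5530
New dose (same interval) = 1520 × 0.5530 = 840.6 mg

841 mg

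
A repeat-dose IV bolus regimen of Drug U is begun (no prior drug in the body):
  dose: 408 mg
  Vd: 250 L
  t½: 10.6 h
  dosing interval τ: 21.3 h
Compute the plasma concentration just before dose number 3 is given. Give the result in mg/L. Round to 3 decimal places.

C₀ per dose = Dose / Vd = 408 / 250 = 1.632 mg/L
k = ln2 / t½ = 0.693147 / 10.6 = 0.06539 h⁻¹
Fraction remaining after one interval: r = e^(−kτ) = e^(−0.06539 × 21.3) = 0.2484
Before dose 3, 2 doses have been given (aged 1τ, 2τ).
C_trough = C₀ × (r + r²) = 1.632 × (0.2484 + 0.06170) = 0.5061 mg/L

0.506 mg/L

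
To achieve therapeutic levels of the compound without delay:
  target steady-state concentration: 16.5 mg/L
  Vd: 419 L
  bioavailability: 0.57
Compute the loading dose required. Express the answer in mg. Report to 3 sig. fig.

12100 mg

LD = Css × Vd / F = 16.5 × 419 / 0.57 = 12130 mg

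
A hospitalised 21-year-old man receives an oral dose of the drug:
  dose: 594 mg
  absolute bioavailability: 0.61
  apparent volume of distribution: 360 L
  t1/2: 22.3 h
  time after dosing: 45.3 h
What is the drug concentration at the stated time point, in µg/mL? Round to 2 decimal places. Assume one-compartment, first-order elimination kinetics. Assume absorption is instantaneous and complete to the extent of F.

0.25 µg/mL

Amount reaching circulation = F × Dose = 0.61 × 594.0 = 362.3 mg
C₀ = F·Dose / Vd = 362.3 / 360 = 1.006 mg/L
k = ln2 / t½ = 0.693147 / 22.3 = 0.03108 h⁻¹
C = C₀ · e^(−k·t) = 1.006 × e^(−0.03108 × 45.3)
  = 1.006 × 0.2447 = 0.2462 mg/L
(0.2462 mg/L = 0.2462 µg/mL)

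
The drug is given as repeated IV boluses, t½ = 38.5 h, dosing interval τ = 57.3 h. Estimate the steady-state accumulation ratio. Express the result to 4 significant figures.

k = ln2 / t½ = 0.693147 / 38.5 = 0.01800 h⁻¹
e^(−kτ) = e^(−0.01800 × 57.3) = 0.3565
Accumulation ratio R = 1 / (1 − e^(−kτ)) = 1 / (1 − 0.3565) = 1.554

1.554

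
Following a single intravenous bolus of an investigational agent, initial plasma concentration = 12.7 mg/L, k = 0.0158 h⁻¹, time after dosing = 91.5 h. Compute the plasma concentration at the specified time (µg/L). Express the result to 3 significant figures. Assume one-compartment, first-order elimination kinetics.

C = C₀ · e^(−k·t) = 12.70 × e^(−0.01580 × 91.5)
  = 12.70 × 0.2356 = 2.992 mg/L
Convert: 2.992 mg/L × 1000 = 2992 µg/L

2990 µg/L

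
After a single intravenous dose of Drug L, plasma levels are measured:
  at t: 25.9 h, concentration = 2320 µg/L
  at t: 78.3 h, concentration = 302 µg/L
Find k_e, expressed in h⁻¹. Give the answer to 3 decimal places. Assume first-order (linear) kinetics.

0.039 h⁻¹

k = ln(C₁/C₂) / (t₂ − t₁) = ln(2320/302) / (78.3 − 25.9)
  = 2.039 / 52.40 = 0.03891 h⁻¹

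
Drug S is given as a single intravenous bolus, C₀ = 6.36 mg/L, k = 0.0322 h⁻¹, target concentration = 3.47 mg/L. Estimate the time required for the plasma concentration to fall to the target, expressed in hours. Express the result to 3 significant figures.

18.8 h

t = ln(C₀ / C) / k = ln(6.360 / 3.47) / 0.03220
  = ln(1.833) / 0.03220 = 0.6060 / 0.03220 = 18.82 h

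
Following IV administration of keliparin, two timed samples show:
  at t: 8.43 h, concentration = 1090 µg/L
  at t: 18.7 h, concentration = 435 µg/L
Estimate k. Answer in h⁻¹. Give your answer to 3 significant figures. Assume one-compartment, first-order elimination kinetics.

0.0894 h⁻¹

k = ln(C₁/C₂) / (t₂ − t₁) = ln(1090/435) / (18.7 − 8.43)
  = 0.9186 / 10.27 = 0.08944 h⁻¹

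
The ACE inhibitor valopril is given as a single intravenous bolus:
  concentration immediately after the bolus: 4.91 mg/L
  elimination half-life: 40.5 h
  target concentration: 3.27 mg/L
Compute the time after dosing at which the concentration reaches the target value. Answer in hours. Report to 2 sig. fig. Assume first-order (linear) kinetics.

24 h

k = ln2 / t½ = 0.693147 / 40.5 = 0.01711 h⁻¹
t = ln(C₀ / C) / k = ln(4.910 / 3.27) / 0.01711
  = ln(1.502) / 0.01711 = 0.4068 / 0.01711 = 23.78 h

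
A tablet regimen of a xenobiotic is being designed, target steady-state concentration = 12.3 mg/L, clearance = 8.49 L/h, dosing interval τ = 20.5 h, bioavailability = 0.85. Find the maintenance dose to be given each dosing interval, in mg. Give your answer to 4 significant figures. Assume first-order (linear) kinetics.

At steady state, F × (Dose/τ) = Css × CL.
Dose = Css × CL × τ / F = 12.3 × 8.490 × 20.5 / 0.85 = 2519 mg

2519 mg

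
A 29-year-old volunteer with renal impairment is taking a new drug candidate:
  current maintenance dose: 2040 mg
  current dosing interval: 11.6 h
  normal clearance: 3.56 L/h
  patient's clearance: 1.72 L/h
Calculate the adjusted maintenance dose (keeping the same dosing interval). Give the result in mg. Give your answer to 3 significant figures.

To keep the same average steady-state level, dosing rate must scale with clearance.
CL ratio = 1.72 / 3.56 = 0.4831
New dose (same interval) = 2040 × 0.4831 = 985.5 mg

986 mg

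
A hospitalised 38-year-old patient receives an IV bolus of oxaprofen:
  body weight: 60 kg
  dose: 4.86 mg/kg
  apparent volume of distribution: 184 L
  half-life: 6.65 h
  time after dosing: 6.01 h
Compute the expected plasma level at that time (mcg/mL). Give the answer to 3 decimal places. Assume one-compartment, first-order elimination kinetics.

Total dose = 4.86 × 60 = 291.6 mg
C₀ = Dose / Vd = 291.6 / 184 = 1.585 mg/L
k = ln2 / t½ = 0.693147 / 6.65 = 0.1042 h⁻¹
C = C₀ · e^(−k·t) = 1.585 × e^(−0.1042 × 6.01)
  = 1.585 × 0.5346 = 0.8473 mg/L
(0.8473 mg/L = 0.8473 mcg/mL)

0.847 mcg/mL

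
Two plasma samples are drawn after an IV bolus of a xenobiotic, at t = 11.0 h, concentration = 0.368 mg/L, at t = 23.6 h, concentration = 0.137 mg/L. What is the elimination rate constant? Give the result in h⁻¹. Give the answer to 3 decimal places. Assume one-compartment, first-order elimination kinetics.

0.078 h⁻¹

k = ln(C₁/C₂) / (t₂ − t₁) = ln(0.368/0.137) / (23.6 − 11.0)
  = 0.9881 / 12.60 = 0.07842 h⁻¹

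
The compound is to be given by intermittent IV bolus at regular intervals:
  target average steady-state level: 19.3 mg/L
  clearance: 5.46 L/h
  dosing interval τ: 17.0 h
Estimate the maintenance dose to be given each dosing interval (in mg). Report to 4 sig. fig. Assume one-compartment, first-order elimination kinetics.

1791 mg

At steady state, Dose/τ = Css × CL.
Dose = Css × CL × τ = 19.3 × 5.460 × 17.0 = 1791 mg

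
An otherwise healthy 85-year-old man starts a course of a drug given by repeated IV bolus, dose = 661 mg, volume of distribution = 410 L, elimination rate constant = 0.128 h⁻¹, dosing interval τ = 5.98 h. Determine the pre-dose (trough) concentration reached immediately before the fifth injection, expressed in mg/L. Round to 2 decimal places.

C₀ per dose = Dose / Vd = 661 / 410 = 1.612 mg/L
Fraction remaining after one interval: r = e^(−kτ) = e^(−0.1280 × 5.98) = 0.4651
Before dose 5, 4 doses have been given (aged 1τ, 2τ, 3τ, 4τ).
C_trough = C₀ × (r + r² + … + r^4) = C₀ × r(1−r^4)/(1−r)
        = 1.612 × 0.4651 × (1 − 0.04679) / (1 − 0.4651) = 1.336 mg/L

1.34 mg/L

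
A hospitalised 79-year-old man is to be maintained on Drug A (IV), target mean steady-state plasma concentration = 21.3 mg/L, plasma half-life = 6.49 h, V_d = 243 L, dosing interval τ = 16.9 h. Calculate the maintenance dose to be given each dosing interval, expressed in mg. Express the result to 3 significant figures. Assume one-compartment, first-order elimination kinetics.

9340 mg

k = ln2 / t½ = 0.693147 / 6.49 = 0.1068 h⁻¹
CL = k × Vd = 0.1068 × 243 = 25.95 L/h
At steady state, Dose/τ = Css × CL.
Dose = Css × CL × τ = 21.3 × 25.95 × 16.9 = 9341 mg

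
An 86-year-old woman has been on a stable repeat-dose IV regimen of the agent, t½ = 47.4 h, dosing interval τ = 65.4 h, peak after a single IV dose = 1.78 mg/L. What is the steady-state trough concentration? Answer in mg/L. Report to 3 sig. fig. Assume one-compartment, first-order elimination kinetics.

k = ln2 / t½ = 0.693147 / 47.4 = 0.01462 h⁻¹
e^(−kτ) = e^(−0.01462 × 65.4) = 0.3844
Accumulation ratio R = 1 / (1 − e^(−kτ)) = 1 / (1 − 0.3844) = 1.624
Steady-state trough = C₀ × R × e^(−kτ) = 1.78 × 1.624 × 0.3844 = 1.111 mg/L

1.11 mg/L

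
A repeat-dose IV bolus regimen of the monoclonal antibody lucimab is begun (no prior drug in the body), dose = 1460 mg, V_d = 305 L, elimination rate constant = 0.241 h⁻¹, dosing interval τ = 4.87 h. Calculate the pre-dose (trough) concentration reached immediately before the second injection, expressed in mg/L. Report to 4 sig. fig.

1.480 mg/L

C₀ per dose = Dose / Vd = 1460 / 305 = 4.787 mg/L
Fraction remaining after one interval: r = e^(−kτ) = e^(−0.2410 × 4.87) = 0.3092
Before dose 2, 1 dose has been given (aged 1τ).
C_trough = C₀ × r = 4.787 × 0.3092 = 1.480 mg/L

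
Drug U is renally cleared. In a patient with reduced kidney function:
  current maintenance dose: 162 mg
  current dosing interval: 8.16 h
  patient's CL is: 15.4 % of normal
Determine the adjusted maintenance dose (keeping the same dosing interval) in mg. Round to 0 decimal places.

To keep the same average steady-state level, dosing rate must scale with clearance.
CL ratio = 15.4 / 100 = 0.1540
New dose (same interval) = 162 × 0.1540 = 24.95 mg

25 mg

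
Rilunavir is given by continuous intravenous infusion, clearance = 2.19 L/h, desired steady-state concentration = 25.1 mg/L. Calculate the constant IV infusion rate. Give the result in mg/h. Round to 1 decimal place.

55.0 mg/h

At steady state, infusion rate R₀ = Css × CL = 25.1 × 2.190 = 54.97 mg/h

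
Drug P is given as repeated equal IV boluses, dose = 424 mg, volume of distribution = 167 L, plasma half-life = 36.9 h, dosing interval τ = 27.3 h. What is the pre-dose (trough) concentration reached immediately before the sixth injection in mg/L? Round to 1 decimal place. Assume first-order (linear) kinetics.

C₀ per dose = Dose / Vd = 424 / 167 = 2.539 mg/L
k = ln2 / t½ = 0.693147 / 36.9 = 0.01878 h⁻¹
Fraction remaining after one interval: r = e^(−kτ) = e^(−0.01878 × 27.3) = 0.5989
Before dose 6, 5 doses have been given (aged 1τ, 2τ, 3τ, 4τ, 5τ).
C_trough = C₀ × (r + r² + … + r^5) = C₀ × r(1−r^5)/(1−r)
        = 2.539 × 0.5989 × (1 − 0.07705) / (1 − 0.5989) = 3.499 mg/L

3.5 mg/L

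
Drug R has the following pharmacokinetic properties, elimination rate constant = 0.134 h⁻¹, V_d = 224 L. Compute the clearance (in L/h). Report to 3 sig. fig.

30.0 L/h

CL = k × Vd = 0.134 × 224 = 30.02 L/h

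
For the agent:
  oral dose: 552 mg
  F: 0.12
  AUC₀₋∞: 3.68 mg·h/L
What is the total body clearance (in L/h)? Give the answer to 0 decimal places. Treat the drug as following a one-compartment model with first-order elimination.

CL = F·Dose / AUC = 0.12 × 552 / 3.68 = 18.00 L/h

18 L/h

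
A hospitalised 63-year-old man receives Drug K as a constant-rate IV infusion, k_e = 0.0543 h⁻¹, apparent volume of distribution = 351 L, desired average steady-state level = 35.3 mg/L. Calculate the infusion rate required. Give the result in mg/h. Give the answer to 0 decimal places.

CL = k × Vd = 0.05430 × 351 = 19.06 L/h
At steady state, infusion rate R₀ = Css × CL = 35.3 × 19.06 = 672.8 mg/h

673 mg/h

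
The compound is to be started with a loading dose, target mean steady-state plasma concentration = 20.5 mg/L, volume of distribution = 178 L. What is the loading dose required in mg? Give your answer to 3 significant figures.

3650 mg

LD = Css × Vd = 20.5 × 178 = 3649 mg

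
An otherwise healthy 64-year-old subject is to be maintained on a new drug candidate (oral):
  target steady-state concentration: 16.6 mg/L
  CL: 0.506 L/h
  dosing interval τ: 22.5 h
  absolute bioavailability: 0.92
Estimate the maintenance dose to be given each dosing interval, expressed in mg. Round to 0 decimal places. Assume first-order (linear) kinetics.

205 mg

At steady state, F × (Dose/τ) = Css × CL.
Dose = Css × CL × τ / F = 16.6 × 0.5060 × 22.5 / 0.92 = 205.4 mg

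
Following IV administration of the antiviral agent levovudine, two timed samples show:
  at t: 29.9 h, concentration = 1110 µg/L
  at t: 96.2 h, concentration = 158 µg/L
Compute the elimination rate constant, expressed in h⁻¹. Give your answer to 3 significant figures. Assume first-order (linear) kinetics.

k = ln(C₁/C₂) / (t₂ − t₁) = ln(1110/158) / (96.2 − 29.9)
  = 1.950 / 66.30 = 0.02941 h⁻¹

0.0294 h⁻¹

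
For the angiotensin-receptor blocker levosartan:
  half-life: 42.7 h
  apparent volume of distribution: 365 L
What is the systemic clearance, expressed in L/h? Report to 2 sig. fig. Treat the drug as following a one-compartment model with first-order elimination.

5.9 L/h

k = ln2 / t½ = 0.693147 / 42.7 = 0.01623 h⁻¹
CL = k × Vd = 0.01623 × 365 = 5.924 L/h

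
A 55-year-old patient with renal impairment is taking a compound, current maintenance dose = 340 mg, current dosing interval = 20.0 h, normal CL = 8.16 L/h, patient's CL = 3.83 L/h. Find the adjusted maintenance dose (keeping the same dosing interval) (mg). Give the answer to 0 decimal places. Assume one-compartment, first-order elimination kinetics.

To keep the same average steady-state level, dosing rate must scale with clearance.
CL ratio = 3.83 / 8.16 = 0.4694
New dose (same interval) = 340 × 0.4694 = 159.6 mg

160 mg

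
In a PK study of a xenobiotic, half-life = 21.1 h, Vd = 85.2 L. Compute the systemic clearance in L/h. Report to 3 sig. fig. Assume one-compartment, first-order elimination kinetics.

2.80 L/h

k = ln2 / t½ = 0.693147 / 21.1 = 0.03285 h⁻¹
CL = k × Vd = 0.03285 × 85.2 = 2.799 L/h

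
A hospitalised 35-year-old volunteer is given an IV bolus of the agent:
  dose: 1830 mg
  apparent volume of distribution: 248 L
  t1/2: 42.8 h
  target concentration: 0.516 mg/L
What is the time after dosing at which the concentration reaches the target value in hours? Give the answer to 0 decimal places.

164 h

C₀ = Dose / Vd = 1830 / 248 = 7.379 mg/L
k = ln2 / t½ = 0.693147 / 42.8 = 0.01620 h⁻¹
t = ln(C₀ / C) / k = ln(7.379 / 0.516) / 0.01620
  = ln(14.30) / 0.01620 = 2.660 / 0.01620 = 164.2 h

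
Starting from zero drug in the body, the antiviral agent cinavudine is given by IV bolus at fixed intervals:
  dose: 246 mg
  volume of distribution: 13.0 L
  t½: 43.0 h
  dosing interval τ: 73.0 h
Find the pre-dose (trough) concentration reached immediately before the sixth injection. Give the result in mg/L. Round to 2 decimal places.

C₀ per dose = Dose / Vd = 246 / 13.0 = 18.92 mg/L
k = ln2 / t½ = 0.693147 / 43.0 = 0.01612 h⁻¹
Fraction remaining after one interval: r = e^(−kτ) = e^(−0.01612 × 73.0) = 0.3083
Before dose 6, 5 doses have been given (aged 1τ, 2τ, 3τ, 4τ, 5τ).
C_trough = C₀ × (r + r² + … + r^5) = C₀ × r(1−r^5)/(1−r)
        = 18.92 × 0.3083 × (1 − 0.002785) / (1 − 0.3083) = 8.409 mg/L

8.41 mg/L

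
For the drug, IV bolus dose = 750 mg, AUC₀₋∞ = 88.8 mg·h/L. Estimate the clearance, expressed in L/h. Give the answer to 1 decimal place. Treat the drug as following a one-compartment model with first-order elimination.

8.4 L/h

CL = Dose / AUC = 750 / 88.8 = 8.446 L/h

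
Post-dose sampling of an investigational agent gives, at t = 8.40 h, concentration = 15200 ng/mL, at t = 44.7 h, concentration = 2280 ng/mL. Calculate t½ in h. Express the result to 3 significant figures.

k = ln(C₁/C₂) / (t₂ − t₁) = ln(15200/2280) / (44.7 − 8.40)
  = 1.897 / 36.30 = 0.05226 h⁻¹
t½ = ln2 / k = 0.693147 / 0.05226 = 13.26 h

13.3 h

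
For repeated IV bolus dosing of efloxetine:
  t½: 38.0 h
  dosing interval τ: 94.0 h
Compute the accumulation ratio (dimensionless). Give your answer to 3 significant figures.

k = ln2 / t½ = 0.693147 / 38.0 = 0.01824 h⁻¹
e^(−kτ) = e^(−0.01824 × 94.0) = 0.1800
Accumulation ratio R = 1 / (1 − e^(−kτ)) = 1 / (1 − 0.1800) = 1.220

1.22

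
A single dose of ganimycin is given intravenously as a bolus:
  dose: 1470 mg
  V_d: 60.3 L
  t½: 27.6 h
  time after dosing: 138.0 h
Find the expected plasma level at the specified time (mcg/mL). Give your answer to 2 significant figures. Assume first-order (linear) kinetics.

C₀ = Dose / Vd = 1470 / 60.3 = 24.38 mg/L
k = ln2 / t½ = 0.693147 / 27.6 = 0.02511 h⁻¹
t / t½ = 138.0 / 27.6 = 5 half-lives
C = C₀ × (1/2)^5 = 24.38 × 0.03125 = 0.7619 mg/L
(0.7619 mg/L = 0.7619 mcg/mL)

0.76 mcg/mL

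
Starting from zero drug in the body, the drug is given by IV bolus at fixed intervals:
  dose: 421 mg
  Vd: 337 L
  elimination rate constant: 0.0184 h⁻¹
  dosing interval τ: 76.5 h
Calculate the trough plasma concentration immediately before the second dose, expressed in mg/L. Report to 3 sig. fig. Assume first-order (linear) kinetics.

C₀ per dose = Dose / Vd = 421 / 337 = 1.249 mg/L
Fraction remaining after one interval: r = e^(−kτ) = e^(−0.01840 × 76.5) = 0.2447
Before dose 2, 1 dose has been given (aged 1τ).
C_trough = C₀ × r = 1.249 × 0.2447 = 0.3056 mg/L

0.306 mg/L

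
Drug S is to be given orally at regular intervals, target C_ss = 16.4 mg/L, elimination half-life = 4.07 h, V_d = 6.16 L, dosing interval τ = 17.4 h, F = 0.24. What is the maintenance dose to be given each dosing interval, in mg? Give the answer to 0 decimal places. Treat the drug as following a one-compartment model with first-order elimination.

k = ln2 / t½ = 0.693147 / 4.07 = 0.1703 h⁻¹
CL = k × Vd = 0.1703 × 6.16 = 1.049 L/h
At steady state, F × (Dose/τ) = Css × CL.
Dose = Css × CL × τ / F = 16.4 × 1.049 × 17.4 / 0.24 = 1247 mg

1247 mg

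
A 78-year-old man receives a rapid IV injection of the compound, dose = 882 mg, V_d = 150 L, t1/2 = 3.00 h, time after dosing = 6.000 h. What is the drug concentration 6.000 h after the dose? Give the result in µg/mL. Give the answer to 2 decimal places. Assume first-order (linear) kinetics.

1.47 µg/mL

C₀ = Dose / Vd = 882.0 / 150 = 5.880 mg/L
k = ln2 / t½ = 0.693147 / 3.00 = 0.2310 h⁻¹
t / t½ = 6.000 / 3.00 = 2 half-lives
C = C₀ × (1/2)^2 = 5.880 × 0.2500 = 1.470 mg/L
(1.470 mg/L = 1.470 µg/mL)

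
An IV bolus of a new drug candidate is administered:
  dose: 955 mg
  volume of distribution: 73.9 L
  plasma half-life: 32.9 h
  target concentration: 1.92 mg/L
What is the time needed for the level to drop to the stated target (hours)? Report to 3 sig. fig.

C₀ = Dose / Vd = 955.0 / 73.9 = 12.92 mg/L
k = ln2 / t½ = 0.693147 / 32.9 = 0.02107 h⁻¹
t = ln(C₀ / C) / k = ln(12.92 / 1.92) / 0.02107
  = ln(6.729) / 0.02107 = 1.906 / 0.02107 = 90.46 h

90.5 h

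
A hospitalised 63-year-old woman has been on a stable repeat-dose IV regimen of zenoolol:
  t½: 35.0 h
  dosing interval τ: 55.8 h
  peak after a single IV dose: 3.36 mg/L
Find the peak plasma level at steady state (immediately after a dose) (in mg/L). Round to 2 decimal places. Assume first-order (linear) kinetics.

k = ln2 / t½ = 0.693147 / 35.0 = 0.01980 h⁻¹
e^(−kτ) = e^(−0.01980 × 55.8) = 0.3313
Accumulation ratio R = 1 / (1 − e^(−kτ)) = 1 / (1 − 0.3313) = 1.495
Steady-state peak = C₀ × R = 3.36 × 1.495 = 5.023 mg/L

5.02 mg/L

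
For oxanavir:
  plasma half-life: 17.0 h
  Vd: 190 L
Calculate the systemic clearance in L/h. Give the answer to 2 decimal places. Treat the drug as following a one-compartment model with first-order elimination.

7.75 L/h

k = ln2 / t½ = 0.693147 / 17.0 = 0.04077 h⁻¹
CL = k × Vd = 0.04077 × 190 = 7.746 L/h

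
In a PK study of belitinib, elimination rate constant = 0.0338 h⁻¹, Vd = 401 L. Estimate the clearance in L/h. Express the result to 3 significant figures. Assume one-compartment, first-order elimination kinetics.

CL = k × Vd = 0.0338 × 401 = 13.55 L/h

13.6 L/h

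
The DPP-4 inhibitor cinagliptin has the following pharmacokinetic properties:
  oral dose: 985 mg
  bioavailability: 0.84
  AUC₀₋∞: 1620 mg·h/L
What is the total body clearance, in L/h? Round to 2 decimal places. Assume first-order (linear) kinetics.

0.51 L/h

CL = F·Dose / AUC = 0.84 × 985 / 1620 = 0.5107 L/h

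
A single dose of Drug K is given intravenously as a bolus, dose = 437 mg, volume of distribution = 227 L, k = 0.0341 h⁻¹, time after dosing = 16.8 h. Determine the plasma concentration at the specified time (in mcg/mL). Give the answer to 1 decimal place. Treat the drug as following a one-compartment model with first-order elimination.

1.1 mcg/mL

C₀ = Dose / Vd = 437.0 / 227 = 1.925 mg/L
C = C₀ · e^(−k·t) = 1.925 × e^(−0.03410 × 16.8)
  = 1.925 × 0.5639 = 1.086 mg/L
(1.086 mg/L = 1.086 mcg/mL)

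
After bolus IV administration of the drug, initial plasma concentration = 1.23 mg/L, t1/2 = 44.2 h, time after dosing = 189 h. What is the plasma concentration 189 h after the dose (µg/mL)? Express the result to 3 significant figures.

k = ln2 / t½ = 0.693147 / 44.2 = 0.01568 h⁻¹
C = C₀ · e^(−k·t) = 1.230 × e^(−0.01568 × 189)
  = 1.230 × 0.05164 = 0.06352 mg/L
(0.06352 mg/L = 0.06352 µg/mL)

0.0635 µg/mL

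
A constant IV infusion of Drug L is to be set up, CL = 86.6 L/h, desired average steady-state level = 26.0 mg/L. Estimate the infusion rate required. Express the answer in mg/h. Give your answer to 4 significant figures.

2252 mg/h

At steady state, infusion rate R₀ = Css × CL = 26.0 × 86.60 = 2252 mg/h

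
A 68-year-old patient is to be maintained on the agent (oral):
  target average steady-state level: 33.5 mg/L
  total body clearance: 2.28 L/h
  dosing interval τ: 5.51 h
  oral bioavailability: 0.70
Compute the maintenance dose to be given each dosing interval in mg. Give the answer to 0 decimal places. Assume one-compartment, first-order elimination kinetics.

601 mg

At steady state, F × (Dose/τ) = Css × CL.
Dose = Css × CL × τ / F = 33.5 × 2.280 × 5.51 / 0.70 = 601.2 mg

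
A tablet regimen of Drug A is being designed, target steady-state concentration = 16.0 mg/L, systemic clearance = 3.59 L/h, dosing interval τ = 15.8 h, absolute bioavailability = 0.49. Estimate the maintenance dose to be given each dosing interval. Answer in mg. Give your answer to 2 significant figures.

At steady state, F × (Dose/τ) = Css × CL.
Dose = Css × CL × τ / F = 16.0 × 3.590 × 15.8 / 0.49 = 1852 mg

1900 mg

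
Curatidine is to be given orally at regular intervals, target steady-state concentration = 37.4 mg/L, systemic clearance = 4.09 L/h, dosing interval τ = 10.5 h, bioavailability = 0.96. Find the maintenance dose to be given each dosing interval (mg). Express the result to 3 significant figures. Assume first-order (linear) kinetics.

At steady state, F × (Dose/τ) = Css × CL.
Dose = Css × CL × τ / F = 37.4 × 4.090 × 10.5 / 0.96 = 1673 mg

1670 mg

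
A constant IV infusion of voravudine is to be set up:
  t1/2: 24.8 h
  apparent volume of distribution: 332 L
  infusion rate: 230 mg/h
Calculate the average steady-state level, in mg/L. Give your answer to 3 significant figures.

24.8 mg/L

k = ln2 / t½ = 0.693147 / 24.8 = 0.02795 h⁻¹
CL = k × Vd = 0.02795 × 332 = 9.279 L/h
At steady state Css = R₀ / CL = 230 / 9.279 = 24.79 mg/L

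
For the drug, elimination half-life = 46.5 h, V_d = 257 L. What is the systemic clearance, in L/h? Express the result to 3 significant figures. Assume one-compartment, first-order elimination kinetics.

k = ln2 / t½ = 0.693147 / 46.5 = 0.01491 h⁻¹
CL = k × Vd = 0.01491 × 257 = 3.832 L/h

3.83 L/h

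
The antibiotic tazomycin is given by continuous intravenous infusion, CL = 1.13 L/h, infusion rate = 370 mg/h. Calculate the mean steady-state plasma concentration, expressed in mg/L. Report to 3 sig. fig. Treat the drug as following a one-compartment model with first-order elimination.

At steady state Css = R₀ / CL = 370 / 1.130 = 327.4 mg/L

327 mg/L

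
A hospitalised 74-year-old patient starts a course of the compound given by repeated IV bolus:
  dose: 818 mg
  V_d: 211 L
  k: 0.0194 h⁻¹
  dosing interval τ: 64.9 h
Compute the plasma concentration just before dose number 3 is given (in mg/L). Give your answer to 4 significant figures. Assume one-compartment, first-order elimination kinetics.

C₀ per dose = Dose / Vd = 818 / 211 = 3.877 mg/L
Fraction remaining after one interval: r = e^(−kτ) = e^(−0.01940 × 64.9) = 0.2839
Before dose 3, 2 doses have been given (aged 1τ, 2τ).
C_trough = C₀ × (r + r²) = 3.877 × (0.2839 + 0.08060) = 1.413 mg/L

1.413 mg/L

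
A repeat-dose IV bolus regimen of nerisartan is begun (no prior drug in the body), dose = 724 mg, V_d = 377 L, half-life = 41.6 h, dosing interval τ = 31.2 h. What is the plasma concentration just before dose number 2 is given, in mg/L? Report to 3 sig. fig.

1.14 mg/L

C₀ per dose = Dose / Vd = 724 / 377 = 1.920 mg/L
k = ln2 / t½ = 0.693147 / 41.6 = 0.01666 h⁻¹
Fraction remaining after one interval: r = e^(−kτ) = e^(−0.01666 × 31.2) = 0.5946
Before dose 2, 1 dose has been given (aged 1τ).
C_trough = C₀ × r = 1.920 × 0.5946 = 1.142 mg/L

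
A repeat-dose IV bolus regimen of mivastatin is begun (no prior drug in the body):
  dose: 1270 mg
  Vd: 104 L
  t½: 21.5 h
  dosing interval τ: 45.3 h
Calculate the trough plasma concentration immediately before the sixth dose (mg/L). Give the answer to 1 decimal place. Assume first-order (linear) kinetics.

C₀ per dose = Dose / Vd = 1270 / 104 = 12.21 mg/L
k = ln2 / t½ = 0.693147 / 21.5 = 0.03224 h⁻¹
Fraction remaining after one interval: r = e^(−kτ) = e^(−0.03224 × 45.3) = 0.2321
Before dose 6, 5 doses have been given (aged 1τ, 2τ, 3τ, 4τ, 5τ).
C_trough = C₀ × (r + r² + … + r^5) = C₀ × r(1−r^5)/(1−r)
        = 12.21 × 0.2321 × (1 − 0.0006736) / (1 − 0.2321) = 3.688 mg/L

3.7 mg/L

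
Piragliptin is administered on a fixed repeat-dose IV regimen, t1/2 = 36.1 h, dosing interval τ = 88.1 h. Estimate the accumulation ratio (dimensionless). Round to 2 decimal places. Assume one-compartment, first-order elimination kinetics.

1.23

k = ln2 / t½ = 0.693147 / 36.1 = 0.01920 h⁻¹
e^(−kτ) = e^(−0.01920 × 88.1) = 0.1842
Accumulation ratio R = 1 / (1 − e^(−kτ)) = 1 / (1 − 0.1842) = 1.226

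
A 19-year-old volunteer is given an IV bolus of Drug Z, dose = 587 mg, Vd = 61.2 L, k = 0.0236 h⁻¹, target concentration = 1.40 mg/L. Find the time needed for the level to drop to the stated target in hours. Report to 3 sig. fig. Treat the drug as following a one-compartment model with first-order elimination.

81.5 h

C₀ = Dose / Vd = 587.0 / 61.2 = 9.592 mg/L
t = ln(C₀ / C) / k = ln(9.592 / 1.40) / 0.02360
  = ln(6.851) / 0.02360 = 1.924 / 0.02360 = 81.53 h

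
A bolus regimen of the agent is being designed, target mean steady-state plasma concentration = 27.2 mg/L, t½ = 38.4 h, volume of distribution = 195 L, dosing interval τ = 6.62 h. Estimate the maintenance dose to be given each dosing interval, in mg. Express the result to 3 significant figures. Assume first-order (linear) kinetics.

634 mg

k = ln2 / t½ = 0.693147 / 38.4 = 0.01805 h⁻¹
CL = k × Vd = 0.01805 × 195 = 3.520 L/h
At steady state, Dose/τ = Css × CL.
Dose = Css × CL × τ = 27.2 × 3.520 × 6.62 = 633.8 mg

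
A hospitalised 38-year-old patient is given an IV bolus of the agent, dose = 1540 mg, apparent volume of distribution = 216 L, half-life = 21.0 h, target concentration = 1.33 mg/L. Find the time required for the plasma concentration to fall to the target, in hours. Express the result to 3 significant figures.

C₀ = Dose / Vd = 1540 / 216 = 7.130 mg/L
k = ln2 / t½ = 0.693147 / 21.0 = 0.03301 h⁻¹
t = ln(C₀ / C) / k = ln(7.130 / 1.33) / 0.03301
  = ln(5.361) / 0.03301 = 1.679 / 0.03301 = 50.86 h

50.9 h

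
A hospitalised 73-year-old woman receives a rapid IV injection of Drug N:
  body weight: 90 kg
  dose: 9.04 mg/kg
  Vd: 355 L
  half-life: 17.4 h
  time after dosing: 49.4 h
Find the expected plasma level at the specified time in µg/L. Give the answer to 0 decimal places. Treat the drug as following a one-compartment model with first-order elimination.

320 µg/L

Total dose = 9.04 × 90 = 813.6 mg
C₀ = Dose / Vd = 813.6 / 355 = 2.292 mg/L
k = ln2 / t½ = 0.693147 / 17.4 = 0.03984 h⁻¹
C = C₀ · e^(−k·t) = 2.292 × e^(−0.03984 × 49.4)
  = 2.292 × 0.1397 = 0.3202 mg/L
Convert: 0.3202 mg/L × 1000 = 320.2 µg/L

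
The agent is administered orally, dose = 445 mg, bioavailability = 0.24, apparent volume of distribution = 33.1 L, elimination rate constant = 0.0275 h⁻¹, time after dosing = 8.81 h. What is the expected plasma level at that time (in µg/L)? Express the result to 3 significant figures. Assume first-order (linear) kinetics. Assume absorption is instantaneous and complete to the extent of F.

2530 µg/L

Amount reaching circulation = F × Dose = 0.24 × 445.0 = 106.8 mg
C₀ = F·Dose / Vd = 106.8 / 33.1 = 3.227 mg/L
C = C₀ · e^(−k·t) = 3.227 × e^(−0.02750 × 8.81)
  = 3.227 × 0.7848 = 2.533 mg/L
Convert: 2.533 mg/L × 1000 = 2533 µg/L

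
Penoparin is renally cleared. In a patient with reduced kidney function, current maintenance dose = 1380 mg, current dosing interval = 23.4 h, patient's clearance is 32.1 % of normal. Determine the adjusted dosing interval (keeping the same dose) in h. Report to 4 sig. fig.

To keep the same average steady-state level, dosing rate must scale with clearance.
CL ratio = 32.1 / 100 = 0.3210
New interval (same dose) = 23.4 / 0.3210 = 72.90 h

72.90 h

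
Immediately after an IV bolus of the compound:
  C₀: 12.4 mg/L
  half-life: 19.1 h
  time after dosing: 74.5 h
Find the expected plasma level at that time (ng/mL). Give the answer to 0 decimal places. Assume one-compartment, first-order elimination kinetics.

830 ng/mL

k = ln2 / t½ = 0.693147 / 19.1 = 0.03629 h⁻¹
C = C₀ · e^(−k·t) = 12.40 × e^(−0.03629 × 74.5)
  = 12.40 × 0.06696 = 0.8303 mg/L
Convert: 0.8303 mg/L × 1000 = 830.3 ng/mL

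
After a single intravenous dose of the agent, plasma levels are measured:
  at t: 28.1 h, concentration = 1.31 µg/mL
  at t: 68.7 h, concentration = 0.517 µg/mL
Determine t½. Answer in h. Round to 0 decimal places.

k = ln(C₁/C₂) / (t₂ − t₁) = ln(1.31/0.517) / (68.7 − 28.1)
  = 0.9297 / 40.60 = 0.02290 h⁻¹
t½ = ln2 / k = 0.693147 / 0.02290 = 30.27 h

30 h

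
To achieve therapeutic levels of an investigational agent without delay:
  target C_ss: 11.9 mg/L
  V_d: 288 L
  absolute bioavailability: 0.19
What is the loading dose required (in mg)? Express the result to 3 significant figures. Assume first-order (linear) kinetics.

18000 mg

LD = Css × Vd / F = 11.9 × 288 / 0.19 = 18040 mg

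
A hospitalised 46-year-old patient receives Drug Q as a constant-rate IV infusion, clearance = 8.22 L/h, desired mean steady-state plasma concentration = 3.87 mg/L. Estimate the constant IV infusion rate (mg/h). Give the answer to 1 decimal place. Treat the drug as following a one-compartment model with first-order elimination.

31.8 mg/h

At steady state, infusion rate R₀ = Css × CL = 3.87 × 8.220 = 31.81 mg/h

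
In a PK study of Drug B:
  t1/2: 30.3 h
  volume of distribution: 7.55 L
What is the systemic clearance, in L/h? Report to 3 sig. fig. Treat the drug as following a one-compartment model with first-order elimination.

k = ln2 / t½ = 0.693147 / 30.3 = 0.02288 h⁻¹
CL = k × Vd = 0.02288 × 7.55 = 0.1727 L/h

0.173 L/h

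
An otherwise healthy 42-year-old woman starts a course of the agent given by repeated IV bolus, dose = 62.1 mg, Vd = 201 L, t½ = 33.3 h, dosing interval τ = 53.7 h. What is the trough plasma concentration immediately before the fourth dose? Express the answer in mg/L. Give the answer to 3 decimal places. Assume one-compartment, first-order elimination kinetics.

C₀ per dose = Dose / Vd = 62.1 / 201 = 0.3090 mg/L
k = ln2 / t½ = 0.693147 / 33.3 = 0.02082 h⁻¹
Fraction remaining after one interval: r = e^(−kτ) = e^(−0.02082 × 53.7) = 0.3269
Before dose 4, 3 doses have been given (aged 1τ, 2τ, 3τ).
C_trough = C₀ × (r + r² + … + r^3) = C₀ × r(1−r^3)/(1−r)
        = 0.3090 × 0.3269 × (1 − 0.03493) / (1 − 0.3269) = 0.1448 mg/L

0.145 mg/L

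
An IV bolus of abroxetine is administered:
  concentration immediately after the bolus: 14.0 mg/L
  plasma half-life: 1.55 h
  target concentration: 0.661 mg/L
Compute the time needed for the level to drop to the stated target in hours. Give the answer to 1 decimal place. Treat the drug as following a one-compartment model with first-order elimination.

k = ln2 / t½ = 0.693147 / 1.55 = 0.4472 h⁻¹
t = ln(C₀ / C) / k = ln(14.00 / 0.661) / 0.4472
  = ln(21.18) / 0.4472 = 3.053 / 0.4472 = 6.827 h

6.8 h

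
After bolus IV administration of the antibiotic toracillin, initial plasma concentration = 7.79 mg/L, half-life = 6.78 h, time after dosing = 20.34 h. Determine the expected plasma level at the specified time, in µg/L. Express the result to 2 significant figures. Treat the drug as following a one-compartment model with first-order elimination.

970 µg/L

k = ln2 / t½ = 0.693147 / 6.78 = 0.1022 h⁻¹
t / t½ = 20.34 / 6.78 = 3 half-lives
C = C₀ × (1/2)^3 = 7.790 × 0.1250 = 0.9738 mg/L
Convert: 0.9738 mg/L × 1000 = 973.8 µg/L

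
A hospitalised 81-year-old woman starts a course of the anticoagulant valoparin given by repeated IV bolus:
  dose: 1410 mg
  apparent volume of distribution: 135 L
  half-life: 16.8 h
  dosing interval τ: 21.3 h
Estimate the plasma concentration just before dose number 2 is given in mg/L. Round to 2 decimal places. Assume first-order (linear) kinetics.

4.34 mg/L

C₀ per dose = Dose / Vd = 1410 / 135 = 10.44 mg/L
k = ln2 / t½ = 0.693147 / 16.8 = 0.04126 h⁻¹
Fraction remaining after one interval: r = e^(−kτ) = e^(−0.04126 × 21.3) = 0.4153
Before dose 2, 1 dose has been given (aged 1τ).
C_trough = C₀ × r = 10.44 × 0.4153 = 4.336 mg/L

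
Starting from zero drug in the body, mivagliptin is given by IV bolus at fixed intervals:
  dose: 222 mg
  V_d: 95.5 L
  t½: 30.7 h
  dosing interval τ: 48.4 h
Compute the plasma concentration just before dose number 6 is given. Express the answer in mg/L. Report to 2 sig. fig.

C₀ per dose = Dose / Vd = 222 / 95.5 = 2.325 mg/L
k = ln2 / t½ = 0.693147 / 30.7 = 0.02258 h⁻¹
Fraction remaining after one interval: r = e^(−kτ) = e^(−0.02258 × 48.4) = 0.3353
Before dose 6, 5 doses have been given (aged 1τ, 2τ, 3τ, 4τ, 5τ).
C_trough = C₀ × (r + r² + … + r^5) = C₀ × r(1−r^5)/(1−r)
        = 2.325 × 0.3353 × (1 − 0.004238) / (1 − 0.3353) = 1.168 mg/L

1.2 mg/L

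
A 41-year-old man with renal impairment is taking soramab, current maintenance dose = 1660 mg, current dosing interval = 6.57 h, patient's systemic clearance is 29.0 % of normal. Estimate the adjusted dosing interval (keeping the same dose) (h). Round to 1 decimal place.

To keep the same average steady-state level, dosing rate must scale with clearance.
CL ratio = 29.0 / 100 = 0.2900
New interval (same dose) = 6.57 / 0.2900 = 22.66 h

22.7 h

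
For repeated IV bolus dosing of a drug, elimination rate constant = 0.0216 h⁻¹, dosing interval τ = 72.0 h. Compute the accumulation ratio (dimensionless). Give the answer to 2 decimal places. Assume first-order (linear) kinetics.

e^(−kτ) = e^(−0.02160 × 72.0) = 0.2111
Accumulation ratio R = 1 / (1 − e^(−kτ)) = 1 / (1 − 0.2111) = 1.268

1.27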